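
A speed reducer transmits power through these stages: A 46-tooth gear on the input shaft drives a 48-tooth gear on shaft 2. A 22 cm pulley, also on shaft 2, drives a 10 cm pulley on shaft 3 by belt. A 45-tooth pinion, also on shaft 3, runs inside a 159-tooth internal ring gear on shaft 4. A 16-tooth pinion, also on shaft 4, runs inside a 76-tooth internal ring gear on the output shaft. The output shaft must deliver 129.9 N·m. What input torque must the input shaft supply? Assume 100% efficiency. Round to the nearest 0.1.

16.3 N·m

Overall ratio R = 1.0435 × 0.45455 × 3.5333 × 4.75 = 7.9605.
Input torque = output torque / R = 129.9 / 7.9605 = 16.318 N·m.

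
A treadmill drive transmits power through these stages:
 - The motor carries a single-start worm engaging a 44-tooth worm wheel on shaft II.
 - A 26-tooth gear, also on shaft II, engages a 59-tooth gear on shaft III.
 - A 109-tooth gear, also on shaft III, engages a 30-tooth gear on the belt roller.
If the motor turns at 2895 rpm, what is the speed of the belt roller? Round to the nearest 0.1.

Worm: ratio = 44/1 = 44, so shaft II turns at 2895 / 44 = 65.795 rpm.
Gear mesh: ratio = 59/26 = 2.2692, so shaft III turns at 65.795 / 2.2692 = 28.995 rpm.
Gear mesh: ratio = 30/109 = 0.27523, so the belt roller turns at 28.995 / 0.27523 = 105.35 rpm.

105.3 rpm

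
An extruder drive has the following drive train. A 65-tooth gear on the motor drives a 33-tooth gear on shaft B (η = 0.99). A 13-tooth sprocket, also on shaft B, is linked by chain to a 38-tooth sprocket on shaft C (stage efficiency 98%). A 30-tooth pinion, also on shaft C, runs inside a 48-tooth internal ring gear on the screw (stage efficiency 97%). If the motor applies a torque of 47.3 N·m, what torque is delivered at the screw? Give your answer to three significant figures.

After the gear mesh (33/65): 47.3 × 0.50769 × 0.99 = 23.774 N·m
After the chain (38/13): 23.774 × 2.9231 × 0.98 = 68.103 N·m
After the internal gear (48/30): 68.103 × 1.6 × 0.97 = 105.7 N·m

106 N·m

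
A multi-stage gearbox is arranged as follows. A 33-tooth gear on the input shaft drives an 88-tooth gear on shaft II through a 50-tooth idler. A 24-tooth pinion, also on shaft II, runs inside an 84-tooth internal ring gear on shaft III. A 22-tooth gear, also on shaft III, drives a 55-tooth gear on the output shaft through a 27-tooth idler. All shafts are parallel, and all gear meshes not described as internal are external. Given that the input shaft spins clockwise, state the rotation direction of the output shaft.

the input shaft → shaft II: driver → idler → driven is 2 external meshes, 2 reversals → CW.
shaft II → shaft III: internal mesh, same direction → CW.
shaft III → the output shaft: driver → idler → driven is 2 external meshes, 2 reversals → CW.
4 reversals in total — an even number — so the output shaft turns the same way as the input shaft.

clockwise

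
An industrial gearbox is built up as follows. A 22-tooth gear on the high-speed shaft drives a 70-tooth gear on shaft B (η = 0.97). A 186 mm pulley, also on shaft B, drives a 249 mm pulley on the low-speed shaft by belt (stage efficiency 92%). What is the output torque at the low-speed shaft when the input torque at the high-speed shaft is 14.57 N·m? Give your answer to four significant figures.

gear mesh 70/22 = 3.1818 → τ = 14.57·3.1818·0.97 = 44.968 N·m
belt 249/186 = 1.3387 → τ = 44.968·1.3387·0.92 = 55.384 N·m

55.38 N·m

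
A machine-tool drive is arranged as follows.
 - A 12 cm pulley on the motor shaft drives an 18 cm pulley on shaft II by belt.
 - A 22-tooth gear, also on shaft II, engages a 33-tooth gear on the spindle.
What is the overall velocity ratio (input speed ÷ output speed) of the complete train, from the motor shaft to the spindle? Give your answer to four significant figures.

Each stage contributes driven/driver: belt 18/12 = 1.5, gear mesh 33/22 = 1.5.
Overall: 1.5 × 1.5 = 2.25.

2.250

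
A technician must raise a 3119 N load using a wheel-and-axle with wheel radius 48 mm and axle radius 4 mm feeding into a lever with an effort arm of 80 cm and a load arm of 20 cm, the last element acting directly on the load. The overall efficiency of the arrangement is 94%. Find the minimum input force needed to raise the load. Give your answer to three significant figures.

69.1 N

Wheel-and-axle MA = R/r = 48/4 = 12.
Lever MA = effort arm / load arm = 80/20 = 4.
Combined ideal MA = 12 × 4 = 48.
Actual MA = 48 × 0.94 = 45.12.
Effort = load / actual MA = 3119 / 45.12 = 69.127 N.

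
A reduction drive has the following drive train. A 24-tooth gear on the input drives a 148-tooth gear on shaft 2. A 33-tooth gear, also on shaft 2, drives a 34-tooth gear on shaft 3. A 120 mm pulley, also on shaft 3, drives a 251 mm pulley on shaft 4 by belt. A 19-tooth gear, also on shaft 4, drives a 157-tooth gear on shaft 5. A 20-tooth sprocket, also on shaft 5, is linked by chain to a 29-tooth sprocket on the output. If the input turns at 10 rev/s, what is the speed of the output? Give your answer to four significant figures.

the input → shaft 2 (gear mesh, 148/24): 10 ÷ 6.1667 = 1.6216 rev/s
shaft 2 → shaft 3 (gear mesh, 34/33): 1.6216 ÷ 1.0303 = 1.5739 rev/s
shaft 3 → shaft 4 (belt, 251/120): 1.5739 ÷ 2.0917 = 0.75247 rev/s
shaft 4 → shaft 5 (gear mesh, 157/19): 0.75247 ÷ 8.2632 = 0.091064 rev/s
shaft 5 → the output (chain, 29/20): 0.091064 ÷ 1.45 = 0.062803 rev/s

0.06280 rev/s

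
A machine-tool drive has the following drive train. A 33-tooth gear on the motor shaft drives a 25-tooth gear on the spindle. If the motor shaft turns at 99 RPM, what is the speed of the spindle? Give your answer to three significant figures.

Gear mesh: ratio = 25/33 = 0.75758, so the spindle turns at 99 / 0.75758 = 130.68 RPM.

131 RPM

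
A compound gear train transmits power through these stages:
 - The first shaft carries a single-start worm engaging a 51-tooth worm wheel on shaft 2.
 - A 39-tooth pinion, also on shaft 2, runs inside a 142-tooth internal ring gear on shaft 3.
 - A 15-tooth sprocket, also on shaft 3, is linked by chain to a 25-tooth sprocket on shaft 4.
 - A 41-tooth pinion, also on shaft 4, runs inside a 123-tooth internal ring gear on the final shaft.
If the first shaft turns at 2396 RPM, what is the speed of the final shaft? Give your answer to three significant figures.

the first shaft → shaft 2 (worm, 51/1): 2396 ÷ 51 = 46.98 RPM
shaft 2 → shaft 3 (internal gear, 142/39): 46.98 ÷ 3.641 = 12.903 RPM
shaft 3 → shaft 4 (chain, 25/15): 12.903 ÷ 1.6667 = 7.7418 RPM
shaft 4 → the final shaft (internal gear, 123/41): 7.7418 ÷ 3 = 2.5806 RPM

2.58 RPM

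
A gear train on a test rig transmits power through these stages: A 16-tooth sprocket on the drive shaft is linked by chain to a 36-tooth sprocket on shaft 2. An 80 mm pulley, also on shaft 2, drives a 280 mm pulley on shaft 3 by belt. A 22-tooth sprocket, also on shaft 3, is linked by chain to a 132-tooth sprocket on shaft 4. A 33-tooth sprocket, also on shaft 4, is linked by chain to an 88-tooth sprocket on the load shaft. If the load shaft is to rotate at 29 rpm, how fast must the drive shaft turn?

Overall ratio R = 2.25 × 3.5 × 6 × 2.6667 = 126.
Required input speed = output speed × R = 29 × 126 = 3654 rpm.

3654 rpm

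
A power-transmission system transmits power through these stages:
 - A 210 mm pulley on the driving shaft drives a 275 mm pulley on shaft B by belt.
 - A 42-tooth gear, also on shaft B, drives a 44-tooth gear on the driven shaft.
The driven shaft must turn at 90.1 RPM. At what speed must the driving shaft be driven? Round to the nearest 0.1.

123.6 RPM

Overall ratio R = 1.3095 × 1.0476 = 1.3719.
Required input speed = output speed × R = 90.1 × 1.3719 = 123.61 RPM.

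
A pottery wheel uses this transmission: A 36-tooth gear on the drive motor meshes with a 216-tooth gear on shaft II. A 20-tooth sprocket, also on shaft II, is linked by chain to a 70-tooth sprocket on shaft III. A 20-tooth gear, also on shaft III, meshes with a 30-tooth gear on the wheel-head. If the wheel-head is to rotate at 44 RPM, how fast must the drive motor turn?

Overall ratio R = 6 × 3.5 × 1.5 = 31.5.
Required input speed = output speed × R = 44 × 31.5 = 1386 RPM.

1386 RPM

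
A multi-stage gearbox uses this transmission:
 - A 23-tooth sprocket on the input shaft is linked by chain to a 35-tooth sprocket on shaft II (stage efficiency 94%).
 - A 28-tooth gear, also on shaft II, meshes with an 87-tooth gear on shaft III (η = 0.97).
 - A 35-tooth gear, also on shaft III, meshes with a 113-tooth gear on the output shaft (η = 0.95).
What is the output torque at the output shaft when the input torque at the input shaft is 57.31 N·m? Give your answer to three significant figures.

chain 35/23 = 1.5217 → τ = 57.31·1.5217·0.94 = 81.978 N·m
gear mesh 87/28 = 3.1071 → τ = 81.978·3.1071·0.97 = 247.08 N·m
gear mesh 113/35 = 3.2286 → τ = 247.08·3.2286·0.95 = 757.82 N·m

758 N·m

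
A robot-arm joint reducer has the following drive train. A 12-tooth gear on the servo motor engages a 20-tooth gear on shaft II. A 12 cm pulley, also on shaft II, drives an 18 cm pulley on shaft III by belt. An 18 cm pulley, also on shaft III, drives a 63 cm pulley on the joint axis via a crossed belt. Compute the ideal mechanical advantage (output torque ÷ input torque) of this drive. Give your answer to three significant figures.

Each stage contributes driven/driver: gear mesh 20/12 = 1.6667, belt 18/12 = 1.5, belt 63/18 = 3.5.
Overall: 1.6667 × 1.5 × 3.5 = 8.75.

8.75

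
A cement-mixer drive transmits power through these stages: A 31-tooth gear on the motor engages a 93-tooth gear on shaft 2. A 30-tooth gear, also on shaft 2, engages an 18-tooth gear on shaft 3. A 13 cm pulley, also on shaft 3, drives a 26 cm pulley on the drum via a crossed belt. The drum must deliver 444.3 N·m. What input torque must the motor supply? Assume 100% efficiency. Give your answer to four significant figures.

123.4 N·m

Overall ratio R = 3 × 0.6 × 2 = 3.6.
Input torque = output torque / R = 444.3 / 3.6 = 123.42 N·m.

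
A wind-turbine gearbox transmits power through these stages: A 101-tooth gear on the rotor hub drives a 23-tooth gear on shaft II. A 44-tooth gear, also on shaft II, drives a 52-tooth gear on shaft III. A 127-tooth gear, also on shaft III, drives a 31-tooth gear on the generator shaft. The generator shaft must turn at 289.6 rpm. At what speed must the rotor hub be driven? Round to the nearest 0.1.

Overall ratio R = 0.22772 × 1.1818 × 0.24409 = 0.065692.
Required input speed = output speed × R = 289.6 × 0.065692 = 19.025 rpm.

19.0 rpm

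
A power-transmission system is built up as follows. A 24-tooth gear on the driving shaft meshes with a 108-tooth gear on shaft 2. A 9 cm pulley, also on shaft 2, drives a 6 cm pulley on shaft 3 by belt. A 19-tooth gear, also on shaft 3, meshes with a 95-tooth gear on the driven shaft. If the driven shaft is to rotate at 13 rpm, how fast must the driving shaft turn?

Overall ratio R = 4.5 × 0.66667 × 5 = 15.
Required input speed = output speed × R = 13 × 15 = 195 rpm.

195 rpm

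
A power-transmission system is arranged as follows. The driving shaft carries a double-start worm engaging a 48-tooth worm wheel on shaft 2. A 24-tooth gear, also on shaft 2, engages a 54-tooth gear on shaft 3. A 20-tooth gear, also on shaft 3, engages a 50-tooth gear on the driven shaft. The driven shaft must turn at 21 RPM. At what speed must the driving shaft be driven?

2835 RPM

Overall ratio R = 24 × 2.25 × 2.5 = 135.
Required input speed = output speed × R = 21 × 135 = 2835 RPM.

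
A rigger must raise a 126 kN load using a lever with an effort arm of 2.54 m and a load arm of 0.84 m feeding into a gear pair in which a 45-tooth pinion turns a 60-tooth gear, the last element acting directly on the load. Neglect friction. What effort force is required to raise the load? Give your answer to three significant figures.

Lever MA = effort arm / load arm = 2.54/0.84 = 3.0238.
Gear pair MA = 60/45 = 1.3333.
Combined ideal MA = 3.0238 × 1.3333 = 4.0317.
Effort = load / MA = 126 / 4.0317 = 31.252 kN.

31.3 kN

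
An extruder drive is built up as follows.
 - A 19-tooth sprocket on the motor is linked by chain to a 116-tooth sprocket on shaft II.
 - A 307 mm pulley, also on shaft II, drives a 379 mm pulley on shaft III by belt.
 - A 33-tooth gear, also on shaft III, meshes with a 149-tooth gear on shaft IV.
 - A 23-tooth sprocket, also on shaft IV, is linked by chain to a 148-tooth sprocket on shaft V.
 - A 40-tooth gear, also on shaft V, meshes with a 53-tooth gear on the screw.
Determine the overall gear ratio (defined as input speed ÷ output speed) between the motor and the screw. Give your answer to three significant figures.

Each stage contributes driven/driver: chain 116/19 = 6.1053, belt 379/307 = 1.2345, gear mesh 149/33 = 4.5152, chain 148/23 = 6.4348, gear mesh 53/40 = 1.325.
Overall: 6.1053 × 1.2345 × 4.5152 × 6.4348 × 1.325 = 290.15.

290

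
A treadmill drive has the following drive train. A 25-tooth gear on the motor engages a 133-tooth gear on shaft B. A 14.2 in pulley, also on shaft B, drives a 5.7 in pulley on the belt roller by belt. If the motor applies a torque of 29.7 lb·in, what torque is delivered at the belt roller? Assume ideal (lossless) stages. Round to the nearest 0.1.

63.4 lb·in

gear mesh 133/25 = 5.32 → τ = 29.7·5.32 = 158 lb·in
belt 5.7/14.2 = 0.40141 → τ = 158·0.40141 = 63.424 lb·in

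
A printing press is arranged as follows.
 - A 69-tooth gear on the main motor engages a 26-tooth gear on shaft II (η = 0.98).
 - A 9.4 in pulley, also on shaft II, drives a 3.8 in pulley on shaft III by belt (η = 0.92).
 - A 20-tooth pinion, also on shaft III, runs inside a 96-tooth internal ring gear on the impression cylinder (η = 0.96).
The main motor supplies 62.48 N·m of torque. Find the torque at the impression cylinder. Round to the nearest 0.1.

39.5 N·m

gear mesh 26/69 = 0.37681 → τ = 62.48·0.37681·0.98 = 23.072 N·m
belt 3.8/9.4 = 0.40426 → τ = 23.072·0.40426·0.92 = 8.5809 N·m
internal gear 96/20 = 4.8 → τ = 8.5809·4.8·0.96 = 39.541 N·m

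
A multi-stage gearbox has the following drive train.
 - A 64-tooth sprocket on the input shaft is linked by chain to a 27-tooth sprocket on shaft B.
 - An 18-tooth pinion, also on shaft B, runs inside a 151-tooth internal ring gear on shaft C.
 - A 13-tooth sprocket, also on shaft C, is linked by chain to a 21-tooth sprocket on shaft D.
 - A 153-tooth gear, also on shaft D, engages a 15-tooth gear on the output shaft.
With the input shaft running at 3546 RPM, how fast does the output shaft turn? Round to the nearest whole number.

Chain: ratio = 27/64 = 0.42188, so shaft B turns at 3546 / 0.42188 = 8405.3 RPM.
Internal gear: ratio = 151/18 = 8.3889, so shaft C turns at 8405.3 / 8.3889 = 1002 RPM.
Chain: ratio = 21/13 = 1.6154, so shaft D turns at 1002 / 1.6154 = 620.26 RPM.
Gear mesh: ratio = 15/153 = 0.098039, so the output shaft turns at 620.26 / 0.098039 = 6326.7 RPM.

6327 RPM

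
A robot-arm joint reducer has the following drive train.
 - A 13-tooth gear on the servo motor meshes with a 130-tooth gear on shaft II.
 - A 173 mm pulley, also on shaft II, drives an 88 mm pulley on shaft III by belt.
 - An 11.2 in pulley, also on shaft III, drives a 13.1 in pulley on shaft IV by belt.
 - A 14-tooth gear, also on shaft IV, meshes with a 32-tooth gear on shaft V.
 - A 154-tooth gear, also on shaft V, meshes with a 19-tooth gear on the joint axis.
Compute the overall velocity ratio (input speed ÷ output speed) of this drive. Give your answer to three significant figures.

1.68

Each stage contributes driven/driver: gear mesh 130/13 = 10, belt 88/173 = 0.50867, belt 13.1/11.2 = 1.1696, gear mesh 32/14 = 2.2857, gear mesh 19/154 = 0.12338.
Overall: 10 × 0.50867 × 1.1696 × 2.2857 × 0.12338 = 1.6778.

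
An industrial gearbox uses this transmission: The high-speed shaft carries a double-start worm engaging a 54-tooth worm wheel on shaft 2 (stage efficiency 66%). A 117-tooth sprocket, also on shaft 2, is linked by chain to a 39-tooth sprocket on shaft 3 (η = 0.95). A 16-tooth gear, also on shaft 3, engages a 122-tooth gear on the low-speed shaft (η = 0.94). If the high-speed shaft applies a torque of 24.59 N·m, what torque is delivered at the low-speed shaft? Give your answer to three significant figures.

995 N·m

After the worm (54/2): 24.59 × 27 × 0.66 = 438.19 N·m
After the chain (39/117): 438.19 × 0.33333 × 0.95 = 138.76 N·m
After the gear mesh (122/16): 138.76 × 7.625 × 0.94 = 994.57 N·m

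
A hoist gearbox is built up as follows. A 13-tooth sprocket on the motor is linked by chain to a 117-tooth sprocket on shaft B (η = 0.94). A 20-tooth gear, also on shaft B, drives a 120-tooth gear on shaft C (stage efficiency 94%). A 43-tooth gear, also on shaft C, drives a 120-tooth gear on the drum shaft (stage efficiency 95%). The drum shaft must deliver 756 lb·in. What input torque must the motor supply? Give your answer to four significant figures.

Overall ratio R = 9 × 6 × 2.7907 = 150.7; overall efficiency η = 0.94 × 0.94 × 0.95 = 0.8394.
Input torque = output torque / (R × η) = 756 / (150.7 × 0.8394) = 5.9763 lb·in.

5.976 lb·in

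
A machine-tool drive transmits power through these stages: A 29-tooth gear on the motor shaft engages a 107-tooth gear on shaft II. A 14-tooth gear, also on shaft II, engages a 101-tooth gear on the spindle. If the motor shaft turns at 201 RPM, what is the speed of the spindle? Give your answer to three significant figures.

gear mesh 107/29 = 3.6897 → 201/3.6897 = 54.477 RPM
gear mesh 101/14 = 7.2143 → 54.477/7.2143 = 7.5512 RPM

7.55 RPM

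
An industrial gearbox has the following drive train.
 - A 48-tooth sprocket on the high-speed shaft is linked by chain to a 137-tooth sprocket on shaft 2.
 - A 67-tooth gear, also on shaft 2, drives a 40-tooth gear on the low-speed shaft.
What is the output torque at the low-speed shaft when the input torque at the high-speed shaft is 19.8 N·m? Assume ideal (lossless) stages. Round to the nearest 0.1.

33.7 N·m

Chain: ratio = 137/48 = 2.8542; torque at shaft 2 = 19.8 × 2.8542 = 56.512 N·m.
Gear mesh: ratio = 40/67 = 0.59701; torque at the low-speed shaft = 56.512 × 0.59701 = 33.739 N·m.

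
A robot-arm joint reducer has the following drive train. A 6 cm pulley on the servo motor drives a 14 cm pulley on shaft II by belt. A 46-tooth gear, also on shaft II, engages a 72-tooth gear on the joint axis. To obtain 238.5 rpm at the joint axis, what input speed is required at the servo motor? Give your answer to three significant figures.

Overall ratio R = 2.3333 × 1.5652 = 3.6522.
Required input speed = output speed × R = 238.5 × 3.6522 = 871.04 rpm.

871 rpm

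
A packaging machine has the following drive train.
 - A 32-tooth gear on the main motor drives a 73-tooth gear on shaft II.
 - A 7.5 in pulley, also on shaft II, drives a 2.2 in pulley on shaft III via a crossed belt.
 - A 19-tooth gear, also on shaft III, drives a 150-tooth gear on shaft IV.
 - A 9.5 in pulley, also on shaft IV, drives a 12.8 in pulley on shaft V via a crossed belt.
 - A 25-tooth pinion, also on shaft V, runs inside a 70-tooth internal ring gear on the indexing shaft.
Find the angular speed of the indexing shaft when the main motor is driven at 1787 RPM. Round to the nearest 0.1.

gear mesh 73/32 = 2.2812 → 1787/2.2812 = 783.34 RPM
belt 2.2/7.5 = 0.29333 → 783.34/0.29333 = 2670.5 RPM
gear mesh 150/19 = 7.8947 → 2670.5/7.8947 = 338.26 RPM
belt 12.8/9.5 = 1.3474 → 338.26/1.3474 = 251.05 RPM
internal gear 70/25 = 2.8 → 251.05/2.8 = 89.662 RPM

89.7 RPM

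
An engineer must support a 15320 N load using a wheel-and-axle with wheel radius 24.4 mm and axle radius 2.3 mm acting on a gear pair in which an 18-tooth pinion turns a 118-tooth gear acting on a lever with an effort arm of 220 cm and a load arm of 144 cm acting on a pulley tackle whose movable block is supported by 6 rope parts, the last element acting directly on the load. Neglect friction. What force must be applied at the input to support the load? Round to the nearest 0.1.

24.0 N

Wheel-and-axle MA = R/r = 24.4/2.3 = 10.609.
Gear pair MA = 118/18 = 6.5556.
Lever MA = effort arm / load arm = 220/144 = 1.5278.
Block-and-tackle MA = number of supporting rope parts = 6.
Combined ideal MA = 10.609 × 6.5556 × 1.5278 × 6 = 637.5.
Effort = load / MA = 15320 / 637.5 = 24.031 N.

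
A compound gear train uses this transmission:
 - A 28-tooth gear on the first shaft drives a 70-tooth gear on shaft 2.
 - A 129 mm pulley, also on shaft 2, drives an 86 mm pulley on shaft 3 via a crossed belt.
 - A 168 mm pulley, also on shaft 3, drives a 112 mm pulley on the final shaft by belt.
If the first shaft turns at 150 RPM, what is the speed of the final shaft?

135 RPM

the first shaft → shaft 2 (gear mesh, 70/28): 150 ÷ 2.5 = 60 RPM
shaft 2 → shaft 3 (belt, 86/129): 60 ÷ 0.66667 = 90 RPM
shaft 3 → the final shaft (belt, 112/168): 90 ÷ 0.66667 = 135 RPM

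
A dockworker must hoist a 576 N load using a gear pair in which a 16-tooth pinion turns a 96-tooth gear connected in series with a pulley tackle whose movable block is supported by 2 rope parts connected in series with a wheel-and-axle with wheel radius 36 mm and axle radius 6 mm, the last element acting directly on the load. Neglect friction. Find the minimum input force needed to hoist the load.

8 N

Gear pair MA = 96/16 = 6.
Block-and-tackle MA = number of supporting rope parts = 2.
Wheel-and-axle MA = R/r = 36/6 = 6.
Combined ideal MA = 6 × 2 × 6 = 72.
Effort = load / MA = 576 / 72 = 8 N.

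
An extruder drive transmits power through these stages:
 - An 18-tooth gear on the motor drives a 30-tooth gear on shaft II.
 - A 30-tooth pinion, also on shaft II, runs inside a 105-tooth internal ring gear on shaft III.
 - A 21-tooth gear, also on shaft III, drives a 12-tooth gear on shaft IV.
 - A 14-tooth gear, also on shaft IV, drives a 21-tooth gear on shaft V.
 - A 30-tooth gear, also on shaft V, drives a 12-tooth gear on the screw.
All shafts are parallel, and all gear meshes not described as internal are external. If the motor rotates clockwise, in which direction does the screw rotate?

clockwise

the motor → shaft II: external mesh, 1 reversal → CCW.
shaft II → shaft III: internal mesh, same direction → CCW.
shaft III → shaft IV: external mesh, 1 reversal → CW.
shaft IV → shaft V: external mesh, 1 reversal → CCW.
shaft V → the screw: external mesh, 1 reversal → CW.
4 reversals in total — an even number — so the screw turns the same way as the motor.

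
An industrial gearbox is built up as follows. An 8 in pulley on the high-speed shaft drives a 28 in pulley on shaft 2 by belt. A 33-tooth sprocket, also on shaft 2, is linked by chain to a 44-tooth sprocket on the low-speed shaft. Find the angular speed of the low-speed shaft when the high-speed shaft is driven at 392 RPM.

Belt: ratio = 28/8 = 3.5, so shaft 2 turns at 392 / 3.5 = 112 RPM.
Chain: ratio = 44/33 = 1.3333, so the low-speed shaft turns at 112 / 1.3333 = 84 RPM.

84 RPM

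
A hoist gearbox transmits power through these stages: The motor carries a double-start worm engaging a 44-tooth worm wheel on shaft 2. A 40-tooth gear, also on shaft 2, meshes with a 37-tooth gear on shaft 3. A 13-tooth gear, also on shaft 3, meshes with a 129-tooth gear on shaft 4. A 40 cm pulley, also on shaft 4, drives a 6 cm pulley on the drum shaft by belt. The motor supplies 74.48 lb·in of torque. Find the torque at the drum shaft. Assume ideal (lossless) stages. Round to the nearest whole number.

Worm: ratio = 44/2 = 22; torque at shaft 2 = 74.48 × 22 = 1638.6 lb·in.
Gear mesh: ratio = 37/40 = 0.925; torque at shaft 3 = 1638.6 × 0.925 = 1515.7 lb·in.
Gear mesh: ratio = 129/13 = 9.9231; torque at shaft 4 = 1515.7 × 9.9231 = 15040 lb·in.
Belt: ratio = 6/40 = 0.15; torque at the drum shaft = 15040 × 0.15 = 2256 lb·in.

2256 lb·in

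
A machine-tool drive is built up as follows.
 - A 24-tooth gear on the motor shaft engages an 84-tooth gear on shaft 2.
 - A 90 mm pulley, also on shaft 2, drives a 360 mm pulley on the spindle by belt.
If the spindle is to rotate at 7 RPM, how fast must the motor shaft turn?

98 RPM

Overall ratio R = 3.5 × 4 = 14.
Required input speed = output speed × R = 7 × 14 = 98 RPM.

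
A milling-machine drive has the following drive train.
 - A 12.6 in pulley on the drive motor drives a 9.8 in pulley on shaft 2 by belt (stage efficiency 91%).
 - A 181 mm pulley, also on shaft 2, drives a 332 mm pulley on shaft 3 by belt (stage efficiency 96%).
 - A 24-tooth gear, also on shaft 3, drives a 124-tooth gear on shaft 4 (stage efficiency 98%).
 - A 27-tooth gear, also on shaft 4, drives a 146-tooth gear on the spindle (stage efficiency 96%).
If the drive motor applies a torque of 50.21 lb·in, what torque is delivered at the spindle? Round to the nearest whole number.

1645 lb·in

Belt: ratio = 9.8/12.6 = 0.77778; torque at shaft 2 = 50.21 × 0.77778 × 0.91 = 35.538 lb·in.
Belt: ratio = 332/181 = 1.8343; torque at shaft 3 = 35.538 × 1.8343 × 0.96 = 62.577 lb·in.
Gear mesh: ratio = 124/24 = 5.1667; torque at shaft 4 = 62.577 × 5.1667 × 0.98 = 316.85 lb·in.
Gear mesh: ratio = 146/27 = 5.4074; torque at the spindle = 316.85 × 5.4074 × 0.96 = 1644.8 lb·in.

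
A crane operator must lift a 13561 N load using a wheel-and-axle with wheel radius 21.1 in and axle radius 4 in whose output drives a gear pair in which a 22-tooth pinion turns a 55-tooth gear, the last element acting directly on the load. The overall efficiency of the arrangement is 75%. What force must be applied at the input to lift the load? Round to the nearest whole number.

Wheel-and-axle MA = R/r = 21.1/4 = 5.275.
Gear pair MA = 55/22 = 2.5.
Combined ideal MA = 5.275 × 2.5 = 13.188.
Actual MA = 13.188 × 0.75 = 9.8906.
Effort = load / actual MA = 13561 / 9.8906 = 1371.1 N.

1371 N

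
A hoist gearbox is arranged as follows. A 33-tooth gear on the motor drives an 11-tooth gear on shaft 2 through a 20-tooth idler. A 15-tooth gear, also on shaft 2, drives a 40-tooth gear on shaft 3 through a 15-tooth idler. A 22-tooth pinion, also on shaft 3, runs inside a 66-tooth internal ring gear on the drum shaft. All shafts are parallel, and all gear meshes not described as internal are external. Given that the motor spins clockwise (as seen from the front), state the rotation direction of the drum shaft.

clockwise

the motor → shaft 2: driver → idler → driven is 2 external meshes, 2 reversals → CW.
shaft 2 → shaft 3: driver → idler → driven is 2 external meshes, 2 reversals → CW.
shaft 3 → the drum shaft: internal mesh, same direction → CW.
4 reversals in total — an even number — so the drum shaft turns the same way as the motor.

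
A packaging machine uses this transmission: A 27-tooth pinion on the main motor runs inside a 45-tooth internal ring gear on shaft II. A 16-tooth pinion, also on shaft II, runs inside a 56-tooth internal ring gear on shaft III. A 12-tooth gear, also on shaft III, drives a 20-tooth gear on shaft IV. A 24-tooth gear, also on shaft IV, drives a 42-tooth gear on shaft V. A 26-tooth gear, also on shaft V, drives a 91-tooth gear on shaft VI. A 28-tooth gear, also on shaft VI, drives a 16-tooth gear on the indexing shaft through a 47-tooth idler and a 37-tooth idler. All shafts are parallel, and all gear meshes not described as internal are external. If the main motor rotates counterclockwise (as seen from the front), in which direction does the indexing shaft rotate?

counterclockwise

the main motor → shaft II: internal mesh, same direction → CCW.
shaft II → shaft III: internal mesh, same direction → CCW.
shaft III → shaft IV: external mesh, 1 reversal → CW.
shaft IV → shaft V: external mesh, 1 reversal → CCW.
shaft V → shaft VI: external mesh, 1 reversal → CW.
shaft VI → the indexing shaft: driver → idler → idler → driven is 3 external meshes, 3 reversals → CCW.
6 reversals in total — an even number — so the indexing shaft turns the same way as the main motor.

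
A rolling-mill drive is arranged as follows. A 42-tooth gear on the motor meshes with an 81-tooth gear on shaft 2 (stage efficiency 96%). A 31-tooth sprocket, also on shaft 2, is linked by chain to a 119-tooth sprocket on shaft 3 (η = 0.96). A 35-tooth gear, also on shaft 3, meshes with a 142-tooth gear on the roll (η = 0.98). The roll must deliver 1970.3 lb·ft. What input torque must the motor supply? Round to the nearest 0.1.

Overall ratio R = 1.9286 × 3.8387 × 4.0571 = 30.036; overall efficiency η = 0.96 × 0.96 × 0.98 = 0.9032.
Input torque = output torque / (R × η) = 1970.3 / (30.036 × 0.9032) = 72.631 lb·ft.

72.6 lb·ft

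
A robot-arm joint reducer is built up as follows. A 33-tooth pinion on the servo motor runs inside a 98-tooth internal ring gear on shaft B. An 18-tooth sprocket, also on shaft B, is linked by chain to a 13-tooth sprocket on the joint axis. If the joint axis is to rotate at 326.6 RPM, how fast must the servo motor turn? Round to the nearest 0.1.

Overall ratio R = 2.9697 × 0.72222 = 2.1448.
Required input speed = output speed × R = 326.6 × 2.1448 = 700.49 RPM.

700.5 RPM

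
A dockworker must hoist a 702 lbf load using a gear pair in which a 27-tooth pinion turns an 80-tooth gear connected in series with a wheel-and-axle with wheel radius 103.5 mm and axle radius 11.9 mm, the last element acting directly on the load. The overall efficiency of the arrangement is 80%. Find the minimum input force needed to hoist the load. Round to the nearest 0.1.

34.1 lbf

Gear pair MA = 80/27 = 2.963.
Wheel-and-axle MA = R/r = 103.5/11.9 = 8.6975.
Combined ideal MA = 2.963 × 8.6975 = 25.77.
Actual MA = 25.77 × 0.80 = 20.616.
Effort = load / actual MA = 702 / 20.616 = 34.051 lbf.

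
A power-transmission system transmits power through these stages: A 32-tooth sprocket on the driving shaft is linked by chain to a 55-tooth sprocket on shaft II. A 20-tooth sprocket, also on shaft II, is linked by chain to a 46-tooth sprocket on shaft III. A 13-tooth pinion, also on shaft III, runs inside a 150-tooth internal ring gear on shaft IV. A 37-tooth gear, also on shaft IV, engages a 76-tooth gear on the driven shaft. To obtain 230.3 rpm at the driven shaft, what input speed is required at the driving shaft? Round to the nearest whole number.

Overall ratio R = 1.7188 × 2.3 × 11.538 × 2.0541 = 93.692.
Required input speed = output speed × R = 230.3 × 93.692 = 21577 rpm.

21577 rpm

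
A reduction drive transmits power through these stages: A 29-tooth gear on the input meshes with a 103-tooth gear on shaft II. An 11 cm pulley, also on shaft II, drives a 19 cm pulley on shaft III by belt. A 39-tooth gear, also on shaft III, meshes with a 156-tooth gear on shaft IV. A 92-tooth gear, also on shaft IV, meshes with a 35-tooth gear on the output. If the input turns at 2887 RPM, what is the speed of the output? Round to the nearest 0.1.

309.2 RPM

the input → shaft II (gear mesh, 103/29): 2887 ÷ 3.5517 = 812.84 RPM
shaft II → shaft III (belt, 19/11): 812.84 ÷ 1.7273 = 470.59 RPM
shaft III → shaft IV (gear mesh, 156/39): 470.59 ÷ 4 = 117.65 RPM
shaft IV → the output (gear mesh, 35/92): 117.65 ÷ 0.38043 = 309.25 RPM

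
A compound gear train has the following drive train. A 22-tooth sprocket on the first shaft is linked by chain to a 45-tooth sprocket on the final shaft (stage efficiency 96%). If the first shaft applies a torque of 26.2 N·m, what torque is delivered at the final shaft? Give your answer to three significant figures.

51.4 N·m

Chain: ratio = 45/22 = 2.0455; torque at the final shaft = 26.2 × 2.0455 × 0.96 = 51.447 N·m.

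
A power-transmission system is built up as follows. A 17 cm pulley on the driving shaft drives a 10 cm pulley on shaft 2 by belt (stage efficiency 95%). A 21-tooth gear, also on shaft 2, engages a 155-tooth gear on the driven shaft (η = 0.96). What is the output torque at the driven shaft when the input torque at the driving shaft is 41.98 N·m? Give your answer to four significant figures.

After the belt (10/17): 41.98 × 0.58824 × 0.95 = 23.459 N·m
After the gear mesh (155/21): 23.459 × 7.381 × 0.96 = 166.23 N·m

166.2 N·m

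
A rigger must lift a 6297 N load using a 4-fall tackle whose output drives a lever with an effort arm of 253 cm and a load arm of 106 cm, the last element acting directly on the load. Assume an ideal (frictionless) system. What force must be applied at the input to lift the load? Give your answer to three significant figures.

Block-and-tackle MA = number of supporting rope parts = 4.
Lever MA = effort arm / load arm = 253/106 = 2.3868.
Combined ideal MA = 4 × 2.3868 = 9.5472.
Effort = load / MA = 6297 / 9.5472 = 659.57 N.

660 N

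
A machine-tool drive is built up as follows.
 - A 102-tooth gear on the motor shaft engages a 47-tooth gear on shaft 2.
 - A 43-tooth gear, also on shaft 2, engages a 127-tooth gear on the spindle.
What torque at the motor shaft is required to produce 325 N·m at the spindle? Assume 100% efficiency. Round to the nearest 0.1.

238.8 N·m

Overall ratio R = 0.46078 × 2.9535 = 1.3609.
Input torque = output torque / R = 325 / 1.3609 = 238.81 N·m.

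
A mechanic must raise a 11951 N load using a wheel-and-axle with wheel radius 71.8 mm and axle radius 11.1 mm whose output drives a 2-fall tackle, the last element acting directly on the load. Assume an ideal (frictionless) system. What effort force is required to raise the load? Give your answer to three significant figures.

924 N

Wheel-and-axle MA = R/r = 71.8/11.1 = 6.4685.
Block-and-tackle MA = number of supporting rope parts = 2.
Combined ideal MA = 6.4685 × 2 = 12.937.
Effort = load / MA = 11951 / 12.937 = 923.79 N.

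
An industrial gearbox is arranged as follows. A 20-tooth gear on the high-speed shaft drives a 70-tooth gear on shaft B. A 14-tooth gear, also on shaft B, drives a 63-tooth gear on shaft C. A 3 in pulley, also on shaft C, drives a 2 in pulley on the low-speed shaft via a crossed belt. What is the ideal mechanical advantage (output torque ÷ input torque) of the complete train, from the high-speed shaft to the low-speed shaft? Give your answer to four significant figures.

Each stage contributes driven/driver: gear mesh 70/20 = 3.5, gear mesh 63/14 = 4.5, belt 2/3 = 0.66667.
Overall: 3.5 × 4.5 × 0.66667 = 10.5.

10.50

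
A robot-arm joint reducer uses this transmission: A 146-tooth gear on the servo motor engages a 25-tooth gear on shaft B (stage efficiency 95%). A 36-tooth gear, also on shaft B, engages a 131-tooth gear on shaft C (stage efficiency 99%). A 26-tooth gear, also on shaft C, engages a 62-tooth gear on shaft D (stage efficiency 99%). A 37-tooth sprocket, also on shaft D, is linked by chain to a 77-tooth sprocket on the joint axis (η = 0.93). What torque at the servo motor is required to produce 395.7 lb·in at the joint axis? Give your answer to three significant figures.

Overall ratio R = 0.17123 × 3.6389 × 2.3846 × 2.0811 = 3.0922; overall efficiency η = 0.95 × 0.99 × 0.99 × 0.93 = 0.8659.
Input torque = output torque / (R × η) = 395.7 / (3.0922 × 0.8659) = 147.78 lb·in.

148 lb·in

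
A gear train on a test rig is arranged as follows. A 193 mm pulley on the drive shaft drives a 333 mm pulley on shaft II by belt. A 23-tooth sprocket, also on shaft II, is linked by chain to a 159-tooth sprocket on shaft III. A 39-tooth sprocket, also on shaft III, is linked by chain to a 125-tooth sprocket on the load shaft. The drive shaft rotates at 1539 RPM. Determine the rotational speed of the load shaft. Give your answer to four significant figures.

the drive shaft → shaft II (belt, 333/193): 1539 ÷ 1.7254 = 891.97 RPM
shaft II → shaft III (chain, 159/23): 891.97 ÷ 6.913 = 129.03 RPM
shaft III → the load shaft (chain, 125/39): 129.03 ÷ 3.2051 = 40.257 RPM

40.26 RPM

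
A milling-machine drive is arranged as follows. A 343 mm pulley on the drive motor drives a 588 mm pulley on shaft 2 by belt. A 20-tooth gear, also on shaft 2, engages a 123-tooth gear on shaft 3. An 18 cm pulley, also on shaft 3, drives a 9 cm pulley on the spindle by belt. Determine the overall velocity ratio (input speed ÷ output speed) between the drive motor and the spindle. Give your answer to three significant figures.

5.27

Each stage contributes driven/driver: belt 588/343 = 1.7143, gear mesh 123/20 = 6.15, belt 9/18 = 0.5.
Overall: 1.7143 × 6.15 × 0.5 = 5.2714.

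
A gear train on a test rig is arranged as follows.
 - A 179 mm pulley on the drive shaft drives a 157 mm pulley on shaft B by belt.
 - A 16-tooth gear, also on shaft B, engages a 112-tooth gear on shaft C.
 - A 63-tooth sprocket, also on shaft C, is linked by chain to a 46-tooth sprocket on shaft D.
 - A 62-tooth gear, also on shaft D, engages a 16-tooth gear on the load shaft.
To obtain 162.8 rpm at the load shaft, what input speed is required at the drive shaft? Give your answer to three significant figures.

188 rpm

Overall ratio R = 0.87709 × 7 × 0.73016 × 0.25806 = 1.1569.
Required input speed = output speed × R = 162.8 × 1.1569 = 188.34 rpm.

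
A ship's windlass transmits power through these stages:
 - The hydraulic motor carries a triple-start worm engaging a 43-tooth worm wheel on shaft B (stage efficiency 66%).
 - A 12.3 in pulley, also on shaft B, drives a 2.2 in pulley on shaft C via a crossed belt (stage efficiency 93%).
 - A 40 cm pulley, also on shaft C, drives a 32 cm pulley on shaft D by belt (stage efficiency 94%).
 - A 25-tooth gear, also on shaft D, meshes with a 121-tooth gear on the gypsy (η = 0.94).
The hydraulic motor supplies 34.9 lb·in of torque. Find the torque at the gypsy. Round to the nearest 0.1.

187.9 lb·in

worm 43/3 = 14.333 → τ = 34.9·14.333·0.66 = 330.15 lb·in
belt 2.2/12.3 = 0.17886 → τ = 330.15·0.17886·0.93 = 54.918 lb·in
belt 32/40 = 0.8 → τ = 54.918·0.8·0.94 = 41.299 lb·in
gear mesh 121/25 = 4.84 → τ = 41.299·4.84·0.94 = 187.89 lb·in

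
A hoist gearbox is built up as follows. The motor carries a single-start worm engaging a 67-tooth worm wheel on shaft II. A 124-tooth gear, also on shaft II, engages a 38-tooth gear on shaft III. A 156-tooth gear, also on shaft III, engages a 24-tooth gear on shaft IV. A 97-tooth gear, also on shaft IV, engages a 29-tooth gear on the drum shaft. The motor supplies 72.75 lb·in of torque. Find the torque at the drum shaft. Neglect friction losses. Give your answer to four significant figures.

68.70 lb·in

After the worm (67/1): 72.75 × 67 = 4874.2 lb·in
After the gear mesh (38/124): 4874.2 × 0.30645 = 1493.7 lb·in
After the gear mesh (24/156): 1493.7 × 0.15385 = 229.8 lb·in
After the gear mesh (29/97): 229.8 × 0.29897 = 68.704 lb·in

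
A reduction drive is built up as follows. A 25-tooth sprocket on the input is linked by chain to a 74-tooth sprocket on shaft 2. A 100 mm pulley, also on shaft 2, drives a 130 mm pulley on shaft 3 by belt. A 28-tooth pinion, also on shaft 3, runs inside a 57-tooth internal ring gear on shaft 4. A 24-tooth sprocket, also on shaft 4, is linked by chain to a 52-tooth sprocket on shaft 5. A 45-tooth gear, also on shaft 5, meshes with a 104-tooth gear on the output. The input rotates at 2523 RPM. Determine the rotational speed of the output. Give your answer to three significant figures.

64.3 RPM

chain 74/25 = 2.96 → 2523/2.96 = 852.36 RPM
belt 130/100 = 1.3 → 852.36/1.3 = 655.67 RPM
internal gear 57/28 = 2.0357 → 655.67/2.0357 = 322.08 RPM
chain 52/24 = 2.1667 → 322.08/2.1667 = 148.65 RPM
gear mesh 104/45 = 2.3111 → 148.65/2.3111 = 64.321 RPM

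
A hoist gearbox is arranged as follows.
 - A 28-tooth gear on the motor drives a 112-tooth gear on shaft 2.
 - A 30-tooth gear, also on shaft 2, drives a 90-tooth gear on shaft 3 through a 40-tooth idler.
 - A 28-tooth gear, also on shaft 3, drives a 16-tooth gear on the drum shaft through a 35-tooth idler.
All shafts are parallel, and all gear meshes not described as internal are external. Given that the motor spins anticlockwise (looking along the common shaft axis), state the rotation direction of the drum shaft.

clockwise

the motor → shaft 2: external mesh, 1 reversal → CW.
shaft 2 → shaft 3: driver → idler → driven is 2 external meshes, 2 reversals → CW.
shaft 3 → the drum shaft: driver → idler → driven is 2 external meshes, 2 reversals → CW.
5 reversals in total — an odd number — so the drum shaft turns opposite to the motor.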